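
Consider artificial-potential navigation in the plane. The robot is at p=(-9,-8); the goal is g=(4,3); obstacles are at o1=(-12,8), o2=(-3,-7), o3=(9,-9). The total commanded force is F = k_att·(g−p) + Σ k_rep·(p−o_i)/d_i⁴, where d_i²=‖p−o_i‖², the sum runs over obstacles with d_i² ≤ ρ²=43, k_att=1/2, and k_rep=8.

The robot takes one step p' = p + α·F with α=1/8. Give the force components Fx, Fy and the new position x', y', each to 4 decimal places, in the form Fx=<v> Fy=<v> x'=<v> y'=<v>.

Fx=6.4649 Fy=5.4942 x'=-8.1919 y'=-7.3132

F_att = 1/2·(g−p) = 1/2·(13,11) = (6.5000,5.5000)
o1: d²=265 > ρ²=43 → inactive
o2: d²=37 ≤ ρ²=43; F_rep = 8·(-6,-1)/37² = (-0.0351,-0.0058)
o3: d²=325 > ρ²=43 → inactive
F = F_att + ΣF_rep = (6.4649,5.4942)
p' = p + 1/8·F = (-8.1919,-7.3132)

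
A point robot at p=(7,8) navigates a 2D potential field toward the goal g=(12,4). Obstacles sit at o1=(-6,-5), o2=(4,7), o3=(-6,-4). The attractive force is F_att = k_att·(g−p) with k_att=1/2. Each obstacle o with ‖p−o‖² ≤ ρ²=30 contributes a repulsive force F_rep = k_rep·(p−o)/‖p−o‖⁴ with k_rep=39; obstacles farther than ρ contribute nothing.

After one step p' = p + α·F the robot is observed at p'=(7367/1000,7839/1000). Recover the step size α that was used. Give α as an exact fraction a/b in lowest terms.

α = 1/10

F_att = 1/2·(g−p) = 1/2·(5,-4) = (2.5000,-2.0000)
o1: d²=338 > ρ²=30 → inactive
o2: d²=10 ≤ ρ²=30; F_rep = 39·(3,1)/10² = (1.1700,0.3900)
o3: d²=313 > ρ²=30 → inactive
F = F_att + ΣF_rep = (3.6700,-1.6100)
Δp = p'−p = (0.3670,-0.1610); α = Δx/Fx = (367/1000) / (367/100) = 1/10
check: Δy/Fy = (-161/1000) / (-161/100) = 1/10 ✓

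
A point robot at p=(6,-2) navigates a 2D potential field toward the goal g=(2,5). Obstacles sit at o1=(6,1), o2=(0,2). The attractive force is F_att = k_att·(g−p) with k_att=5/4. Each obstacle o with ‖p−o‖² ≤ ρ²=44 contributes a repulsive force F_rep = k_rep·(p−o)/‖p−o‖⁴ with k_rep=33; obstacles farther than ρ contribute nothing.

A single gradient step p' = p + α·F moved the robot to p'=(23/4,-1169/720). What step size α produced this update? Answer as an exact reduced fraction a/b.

F_att = 5/4·(g−p) = 5/4·(-4,7) = (-5.0000,8.7500)
o1: d²=9 ≤ ρ²=44; F_rep = 33·(0,-3)/9² = (0.0000,-1.2222)
o2: d²=52 > ρ²=44 → inactive
F = F_att + ΣF_rep = (-5.0000,7.5278)
Δp = p'−p = (-0.2500,0.3764); α = Δx/Fx = (-1/4) / (-5) = 1/20
check: Δy/Fy = (271/720) / (271/36) = 1/20 ✓

α = 1/20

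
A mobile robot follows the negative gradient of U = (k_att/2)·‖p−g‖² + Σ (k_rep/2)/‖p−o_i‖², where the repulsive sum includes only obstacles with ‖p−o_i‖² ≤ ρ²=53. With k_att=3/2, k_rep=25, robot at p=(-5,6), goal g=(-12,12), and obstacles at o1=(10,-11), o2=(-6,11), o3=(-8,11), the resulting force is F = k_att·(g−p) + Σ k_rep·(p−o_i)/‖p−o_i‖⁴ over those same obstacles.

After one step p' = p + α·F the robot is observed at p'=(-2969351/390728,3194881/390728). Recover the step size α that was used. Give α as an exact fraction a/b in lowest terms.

F_att = 3/2·(g−p) = 3/2·(-7,6) = (-10.5000,9.0000)
o1: d²=514 > ρ²=53 → inactive
o2: d²=26 ≤ ρ²=53; F_rep = 25·(1,-5)/26² = (0.0370,-0.1849)
o3: d²=34 ≤ ρ²=53; F_rep = 25·(3,-5)/34² = (0.0649,-0.1081)
F = F_att + ΣF_rep = (-10.3981,8.7070)
Δp = p'−p = (-2.5995,2.1767); α = Δx/Fx = (-1015711/390728) / (-1015711/97682) = 1/4
check: Δy/Fy = (850513/390728) / (850513/97682) = 1/4 ✓

α = 1/4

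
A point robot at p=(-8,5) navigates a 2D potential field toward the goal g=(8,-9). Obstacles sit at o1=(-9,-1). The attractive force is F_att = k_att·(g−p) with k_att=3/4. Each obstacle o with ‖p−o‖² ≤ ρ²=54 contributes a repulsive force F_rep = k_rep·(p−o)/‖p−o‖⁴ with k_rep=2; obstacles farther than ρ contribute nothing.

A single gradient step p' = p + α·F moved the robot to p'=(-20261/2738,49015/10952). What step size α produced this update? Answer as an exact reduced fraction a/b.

F_att = 3/4·(g−p) = 3/4·(16,-14) = (12.0000,-10.5000)
o1: d²=37 ≤ ρ²=54; F_rep = 2·(1,6)/37² = (0.0015,0.0088)
F = F_att + ΣF_rep = (12.0015,-10.4912)
Δp = p'−p = (0.6001,-0.5246); α = Δx/Fx = (1643/2738) / (16430/1369) = 1/20
check: Δy/Fy = (-5745/10952) / (-28725/2738) = 1/20 ✓

α = 1/20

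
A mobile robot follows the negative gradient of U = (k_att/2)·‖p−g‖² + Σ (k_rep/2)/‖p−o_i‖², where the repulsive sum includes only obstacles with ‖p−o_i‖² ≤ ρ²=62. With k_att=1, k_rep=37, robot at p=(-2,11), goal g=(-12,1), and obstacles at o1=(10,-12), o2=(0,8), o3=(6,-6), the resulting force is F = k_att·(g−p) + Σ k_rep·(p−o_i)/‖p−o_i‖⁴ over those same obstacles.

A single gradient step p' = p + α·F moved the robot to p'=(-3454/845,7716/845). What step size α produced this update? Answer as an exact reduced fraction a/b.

α = 1/5

F_att = 1·(g−p) = 1·(-10,-10) = (-10.0000,-10.0000)
o1: d²=673 > ρ²=62 → inactive
o2: d²=13 ≤ ρ²=62; F_rep = 37·(-2,3)/13² = (-0.4379,0.6568)
o3: d²=353 > ρ²=62 → inactive
F = F_att + ΣF_rep = (-10.4379,-9.3432)
Δp = p'−p = (-2.0876,-1.8686); α = Δx/Fx = (-1764/845) / (-1764/169) = 1/5
check: Δy/Fy = (-1579/845) / (-1579/169) = 1/5 ✓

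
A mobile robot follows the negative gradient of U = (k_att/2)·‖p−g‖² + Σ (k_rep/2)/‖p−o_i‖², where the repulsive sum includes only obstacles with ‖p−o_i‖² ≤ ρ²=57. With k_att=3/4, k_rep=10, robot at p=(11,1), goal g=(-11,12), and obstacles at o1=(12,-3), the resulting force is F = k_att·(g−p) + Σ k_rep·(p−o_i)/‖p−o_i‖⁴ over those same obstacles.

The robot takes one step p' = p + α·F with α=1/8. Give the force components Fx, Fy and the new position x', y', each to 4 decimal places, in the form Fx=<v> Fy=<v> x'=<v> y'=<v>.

Fx=-16.5346 Fy=8.3884 x'=8.9332 y'=2.0486

F_att = 3/4·(g−p) = 3/4·(-22,11) = (-16.5000,8.2500)
o1: d²=17 ≤ ρ²=57; F_rep = 10·(-1,4)/17² = (-0.0346,0.1384)
F = F_att + ΣF_rep = (-16.5346,8.3884)
p' = p + 1/8·F = (8.9332,2.0486)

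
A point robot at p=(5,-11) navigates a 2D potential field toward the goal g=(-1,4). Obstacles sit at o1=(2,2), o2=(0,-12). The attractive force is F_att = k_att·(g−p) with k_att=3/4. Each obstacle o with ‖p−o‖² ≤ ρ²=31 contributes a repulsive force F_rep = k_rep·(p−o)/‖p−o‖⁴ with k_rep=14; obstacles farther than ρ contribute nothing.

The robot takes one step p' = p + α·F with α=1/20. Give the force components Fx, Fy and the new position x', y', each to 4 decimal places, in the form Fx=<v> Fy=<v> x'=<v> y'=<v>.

F_att = 3/4·(g−p) = 3/4·(-6,15) = (-4.5000,11.2500)
o1: d²=178 > ρ²=31 → inactive
o2: d²=26 ≤ ρ²=31; F_rep = 14·(5,1)/26² = (0.1036,0.0207)
F = F_att + ΣF_rep = (-4.3964,11.2707)
p' = p + 1/20·F = (4.7802,-10.4365)

Fx=-4.3964 Fy=11.2707 x'=4.7802 y'=-10.4365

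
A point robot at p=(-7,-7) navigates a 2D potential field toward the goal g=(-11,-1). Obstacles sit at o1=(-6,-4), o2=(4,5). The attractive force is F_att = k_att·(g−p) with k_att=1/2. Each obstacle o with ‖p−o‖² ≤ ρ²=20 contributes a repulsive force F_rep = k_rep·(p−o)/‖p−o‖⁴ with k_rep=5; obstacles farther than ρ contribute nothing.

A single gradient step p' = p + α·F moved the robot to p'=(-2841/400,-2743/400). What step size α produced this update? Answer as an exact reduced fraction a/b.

F_att = 1/2·(g−p) = 1/2·(-4,6) = (-2.0000,3.0000)
o1: d²=10 ≤ ρ²=20; F_rep = 5·(-1,-3)/10² = (-0.0500,-0.1500)
o2: d²=265 > ρ²=20 → inactive
F = F_att + ΣF_rep = (-2.0500,2.8500)
Δp = p'−p = (-0.1025,0.1425); α = Δx/Fx = (-41/400) / (-41/20) = 1/20
check: Δy/Fy = (57/400) / (57/20) = 1/20 ✓

α = 1/20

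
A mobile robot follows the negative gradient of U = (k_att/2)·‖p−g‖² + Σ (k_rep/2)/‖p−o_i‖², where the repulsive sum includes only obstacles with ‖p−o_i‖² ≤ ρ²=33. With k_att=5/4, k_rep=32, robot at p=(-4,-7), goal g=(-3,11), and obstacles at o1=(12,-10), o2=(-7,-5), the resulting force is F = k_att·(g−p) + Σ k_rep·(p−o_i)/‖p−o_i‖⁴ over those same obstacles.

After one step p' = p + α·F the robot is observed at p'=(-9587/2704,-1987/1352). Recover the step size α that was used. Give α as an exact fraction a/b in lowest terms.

F_att = 5/4·(g−p) = 5/4·(1,18) = (1.2500,22.5000)
o1: d²=265 > ρ²=33 → inactive
o2: d²=13 ≤ ρ²=33; F_rep = 32·(3,-2)/13² = (0.5680,-0.3787)
F = F_att + ΣF_rep = (1.8180,22.1213)
Δp = p'−p = (0.4545,5.5303); α = Δx/Fx = (1229/2704) / (1229/676) = 1/4
check: Δy/Fy = (7477/1352) / (7477/338) = 1/4 ✓

α = 1/4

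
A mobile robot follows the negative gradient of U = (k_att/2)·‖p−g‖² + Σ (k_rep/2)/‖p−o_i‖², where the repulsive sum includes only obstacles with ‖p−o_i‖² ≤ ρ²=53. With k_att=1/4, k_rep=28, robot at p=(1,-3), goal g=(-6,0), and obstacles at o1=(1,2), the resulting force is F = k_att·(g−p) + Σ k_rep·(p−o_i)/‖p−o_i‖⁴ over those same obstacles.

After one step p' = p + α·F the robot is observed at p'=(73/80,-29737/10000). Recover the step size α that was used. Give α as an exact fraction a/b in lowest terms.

α = 1/20

F_att = 1/4·(g−p) = 1/4·(-7,3) = (-1.7500,0.7500)
o1: d²=25 ≤ ρ²=53; F_rep = 28·(0,-5)/25² = (0.0000,-0.2240)
F = F_att + ΣF_rep = (-1.7500,0.5260)
Δp = p'−p = (-0.0875,0.0263); α = Δx/Fx = (-7/80) / (-7/4) = 1/20
check: Δy/Fy = (263/10000) / (263/500) = 1/20 ✓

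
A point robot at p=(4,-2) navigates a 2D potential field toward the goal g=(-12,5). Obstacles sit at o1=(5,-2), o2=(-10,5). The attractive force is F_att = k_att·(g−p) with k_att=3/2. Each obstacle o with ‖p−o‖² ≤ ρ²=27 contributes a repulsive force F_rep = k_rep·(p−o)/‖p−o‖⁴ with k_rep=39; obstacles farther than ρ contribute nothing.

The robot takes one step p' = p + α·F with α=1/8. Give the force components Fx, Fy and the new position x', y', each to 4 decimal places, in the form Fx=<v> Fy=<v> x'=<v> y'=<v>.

Fx=-63.0000 Fy=10.5000 x'=-3.8750 y'=-0.6875

F_att = 3/2·(g−p) = 3/2·(-16,7) = (-24.0000,10.5000)
o1: d²=1 ≤ ρ²=27; F_rep = 39·(-1,0)/1² = (-39.0000,0.0000)
o2: d²=245 > ρ²=27 → inactive
F = F_att + ΣF_rep = (-63.0000,10.5000)
p' = p + 1/8·F = (-3.8750,-0.6875)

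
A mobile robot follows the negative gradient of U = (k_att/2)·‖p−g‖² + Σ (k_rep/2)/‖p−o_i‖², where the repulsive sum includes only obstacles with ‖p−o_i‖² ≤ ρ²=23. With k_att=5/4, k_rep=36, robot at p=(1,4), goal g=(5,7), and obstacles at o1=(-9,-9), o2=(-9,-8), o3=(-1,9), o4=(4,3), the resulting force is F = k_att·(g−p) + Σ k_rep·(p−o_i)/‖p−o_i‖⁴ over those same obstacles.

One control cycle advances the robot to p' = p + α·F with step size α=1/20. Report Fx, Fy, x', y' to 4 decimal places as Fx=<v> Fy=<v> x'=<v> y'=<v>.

Fx=3.9200 Fy=4.1100 x'=1.1960 y'=4.2055

F_att = 5/4·(g−p) = 5/4·(4,3) = (5.0000,3.7500)
o1: d²=269 > ρ²=23 → inactive
o2: d²=244 > ρ²=23 → inactive
o3: d²=29 > ρ²=23 → inactive
o4: d²=10 ≤ ρ²=23; F_rep = 36·(-3,1)/10² = (-1.0800,0.3600)
F = F_att + ΣF_rep = (3.9200,4.1100)
p' = p + 1/20·F = (1.1960,4.2055)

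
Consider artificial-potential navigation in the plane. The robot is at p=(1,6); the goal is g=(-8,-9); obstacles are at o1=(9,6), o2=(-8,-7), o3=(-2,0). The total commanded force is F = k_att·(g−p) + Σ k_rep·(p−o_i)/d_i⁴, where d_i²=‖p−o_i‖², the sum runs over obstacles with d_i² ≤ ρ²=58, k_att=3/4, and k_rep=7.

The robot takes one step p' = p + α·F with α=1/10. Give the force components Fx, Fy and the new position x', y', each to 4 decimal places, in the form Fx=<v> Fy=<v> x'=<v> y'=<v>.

Fx=-6.7396 Fy=-11.2293 x'=0.3260 y'=4.8771

F_att = 3/4·(g−p) = 3/4·(-9,-15) = (-6.7500,-11.2500)
o1: d²=64 > ρ²=58 → inactive
o2: d²=250 > ρ²=58 → inactive
o3: d²=45 ≤ ρ²=58; F_rep = 7·(3,6)/45² = (0.0104,0.0207)
F = F_att + ΣF_rep = (-6.7396,-11.2293)
p' = p + 1/10·F = (0.3260,4.8771)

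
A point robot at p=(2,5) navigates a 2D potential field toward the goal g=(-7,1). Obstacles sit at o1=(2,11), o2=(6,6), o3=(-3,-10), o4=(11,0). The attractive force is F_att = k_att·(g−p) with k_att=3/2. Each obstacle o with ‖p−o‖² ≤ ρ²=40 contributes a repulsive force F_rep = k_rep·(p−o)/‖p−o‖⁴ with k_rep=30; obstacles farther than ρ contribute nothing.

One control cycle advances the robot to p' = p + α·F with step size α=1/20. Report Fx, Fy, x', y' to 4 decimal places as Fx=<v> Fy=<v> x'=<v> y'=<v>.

F_att = 3/2·(g−p) = 3/2·(-9,-4) = (-13.5000,-6.0000)
o1: d²=36 ≤ ρ²=40; F_rep = 30·(0,-6)/36² = (0.0000,-0.1389)
o2: d²=17 ≤ ρ²=40; F_rep = 30·(-4,-1)/17² = (-0.4152,-0.1038)
o3: d²=250 > ρ²=40 → inactive
o4: d²=106 > ρ²=40 → inactive
F = F_att + ΣF_rep = (-13.9152,-6.2427)
p' = p + 1/20·F = (1.3042,4.6879)

Fx=-13.9152 Fy=-6.2427 x'=1.3042 y'=4.6879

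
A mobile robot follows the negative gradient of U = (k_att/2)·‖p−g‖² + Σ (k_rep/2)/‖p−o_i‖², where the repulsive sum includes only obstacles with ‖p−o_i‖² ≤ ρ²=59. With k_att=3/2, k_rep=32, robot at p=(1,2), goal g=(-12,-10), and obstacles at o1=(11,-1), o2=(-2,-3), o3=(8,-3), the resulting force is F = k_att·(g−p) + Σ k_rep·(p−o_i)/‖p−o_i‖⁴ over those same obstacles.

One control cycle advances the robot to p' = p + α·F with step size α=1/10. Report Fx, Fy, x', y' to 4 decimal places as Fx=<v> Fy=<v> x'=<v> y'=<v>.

Fx=-19.4170 Fy=-17.8616 x'=-0.9417 y'=0.2138

F_att = 3/2·(g−p) = 3/2·(-13,-12) = (-19.5000,-18.0000)
o1: d²=109 > ρ²=59 → inactive
o2: d²=34 ≤ ρ²=59; F_rep = 32·(3,5)/34² = (0.0830,0.1384)
o3: d²=74 > ρ²=59 → inactive
F = F_att + ΣF_rep = (-19.4170,-17.8616)
p' = p + 1/10·F = (-0.9417,0.2138)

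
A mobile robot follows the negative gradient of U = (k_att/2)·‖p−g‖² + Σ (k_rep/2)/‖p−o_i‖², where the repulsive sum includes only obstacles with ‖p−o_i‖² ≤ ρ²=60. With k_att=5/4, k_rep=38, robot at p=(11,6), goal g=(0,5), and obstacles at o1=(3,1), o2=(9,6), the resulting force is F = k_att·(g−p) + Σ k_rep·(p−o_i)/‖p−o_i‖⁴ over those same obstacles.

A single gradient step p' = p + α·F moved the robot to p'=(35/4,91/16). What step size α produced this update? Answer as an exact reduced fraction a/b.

F_att = 5/4·(g−p) = 5/4·(-11,-1) = (-13.7500,-1.2500)
o1: d²=89 > ρ²=60 → inactive
o2: d²=4 ≤ ρ²=60; F_rep = 38·(2,0)/4² = (4.7500,0.0000)
F = F_att + ΣF_rep = (-9.0000,-1.2500)
Δp = p'−p = (-2.2500,-0.3125); α = Δx/Fx = (-9/4) / (-9) = 1/4
check: Δy/Fy = (-5/16) / (-5/4) = 1/4 ✓

α = 1/4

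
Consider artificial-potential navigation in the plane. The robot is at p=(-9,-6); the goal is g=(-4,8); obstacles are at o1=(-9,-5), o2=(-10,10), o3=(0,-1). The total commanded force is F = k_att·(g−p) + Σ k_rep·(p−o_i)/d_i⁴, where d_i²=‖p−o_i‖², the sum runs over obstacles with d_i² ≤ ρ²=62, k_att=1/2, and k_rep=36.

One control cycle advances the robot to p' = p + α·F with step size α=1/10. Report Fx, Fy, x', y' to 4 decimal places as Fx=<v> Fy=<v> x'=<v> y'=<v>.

Fx=2.5000 Fy=-29.0000 x'=-8.7500 y'=-8.9000

F_att = 1/2·(g−p) = 1/2·(5,14) = (2.5000,7.0000)
o1: d²=1 ≤ ρ²=62; F_rep = 36·(0,-1)/1² = (0.0000,-36.0000)
o2: d²=257 > ρ²=62 → inactive
o3: d²=106 > ρ²=62 → inactive
F = F_att + ΣF_rep = (2.5000,-29.0000)
p' = p + 1/10·F = (-8.7500,-8.9000)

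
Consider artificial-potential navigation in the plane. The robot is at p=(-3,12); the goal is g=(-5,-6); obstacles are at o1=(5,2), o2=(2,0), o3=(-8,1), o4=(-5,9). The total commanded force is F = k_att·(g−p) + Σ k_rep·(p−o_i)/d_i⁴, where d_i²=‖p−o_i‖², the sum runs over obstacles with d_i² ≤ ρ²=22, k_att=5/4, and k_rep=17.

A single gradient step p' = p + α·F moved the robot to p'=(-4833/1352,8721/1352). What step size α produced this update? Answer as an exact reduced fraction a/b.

α = 1/4

F_att = 5/4·(g−p) = 5/4·(-2,-18) = (-2.5000,-22.5000)
o1: d²=164 > ρ²=22 → inactive
o2: d²=169 > ρ²=22 → inactive
o3: d²=146 > ρ²=22 → inactive
o4: d²=13 ≤ ρ²=22; F_rep = 17·(2,3)/13² = (0.2012,0.3018)
F = F_att + ΣF_rep = (-2.2988,-22.1982)
Δp = p'−p = (-0.5747,-5.5496); α = Δx/Fx = (-777/1352) / (-777/338) = 1/4
check: Δy/Fy = (-7503/1352) / (-7503/338) = 1/4 ✓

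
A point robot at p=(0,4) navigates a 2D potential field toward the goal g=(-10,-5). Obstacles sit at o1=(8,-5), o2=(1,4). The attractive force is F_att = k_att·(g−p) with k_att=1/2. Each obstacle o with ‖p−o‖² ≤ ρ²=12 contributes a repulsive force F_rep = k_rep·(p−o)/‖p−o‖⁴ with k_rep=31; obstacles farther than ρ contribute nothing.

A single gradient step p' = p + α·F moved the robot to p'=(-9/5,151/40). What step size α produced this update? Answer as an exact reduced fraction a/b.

α = 1/20

F_att = 1/2·(g−p) = 1/2·(-10,-9) = (-5.0000,-4.5000)
o1: d²=145 > ρ²=12 → inactive
o2: d²=1 ≤ ρ²=12; F_rep = 31·(-1,0)/1² = (-31.0000,0.0000)
F = F_att + ΣF_rep = (-36.0000,-4.5000)
Δp = p'−p = (-1.8000,-0.2250); α = Δx/Fx = (-9/5) / (-36) = 1/20
check: Δy/Fy = (-9/40) / (-9/2) = 1/20 ✓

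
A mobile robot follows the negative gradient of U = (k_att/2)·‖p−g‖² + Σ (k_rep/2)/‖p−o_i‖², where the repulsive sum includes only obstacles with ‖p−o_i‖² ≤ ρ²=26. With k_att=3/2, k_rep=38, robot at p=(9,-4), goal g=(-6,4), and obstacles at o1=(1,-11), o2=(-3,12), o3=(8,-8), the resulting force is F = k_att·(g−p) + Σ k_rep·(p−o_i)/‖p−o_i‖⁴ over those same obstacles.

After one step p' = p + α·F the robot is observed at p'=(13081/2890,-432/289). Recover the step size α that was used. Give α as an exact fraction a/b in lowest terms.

F_att = 3/2·(g−p) = 3/2·(-15,8) = (-22.5000,12.0000)
o1: d²=113 > ρ²=26 → inactive
o2: d²=400 > ρ²=26 → inactive
o3: d²=17 ≤ ρ²=26; F_rep = 38·(1,4)/17² = (0.1315,0.5260)
F = F_att + ΣF_rep = (-22.3685,12.5260)
Δp = p'−p = (-4.4737,2.5052); α = Δx/Fx = (-12929/2890) / (-12929/578) = 1/5
check: Δy/Fy = (724/289) / (3620/289) = 1/5 ✓

α = 1/5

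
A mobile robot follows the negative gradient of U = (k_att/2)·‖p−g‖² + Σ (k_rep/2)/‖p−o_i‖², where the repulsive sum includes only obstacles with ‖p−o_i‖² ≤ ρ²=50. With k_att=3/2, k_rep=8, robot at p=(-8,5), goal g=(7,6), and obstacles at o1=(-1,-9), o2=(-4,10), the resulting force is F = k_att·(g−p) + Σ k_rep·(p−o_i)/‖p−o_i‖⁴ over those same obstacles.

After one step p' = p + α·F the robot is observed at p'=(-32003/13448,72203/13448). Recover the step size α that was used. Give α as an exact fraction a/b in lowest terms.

F_att = 3/2·(g−p) = 3/2·(15,1) = (22.5000,1.5000)
o1: d²=245 > ρ²=50 → inactive
o2: d²=41 ≤ ρ²=50; F_rep = 8·(-4,-5)/41² = (-0.0190,-0.0238)
F = F_att + ΣF_rep = (22.4810,1.4762)
Δp = p'−p = (5.6202,0.3691); α = Δx/Fx = (75581/13448) / (75581/3362) = 1/4
check: Δy/Fy = (4963/13448) / (4963/3362) = 1/4 ✓

α = 1/4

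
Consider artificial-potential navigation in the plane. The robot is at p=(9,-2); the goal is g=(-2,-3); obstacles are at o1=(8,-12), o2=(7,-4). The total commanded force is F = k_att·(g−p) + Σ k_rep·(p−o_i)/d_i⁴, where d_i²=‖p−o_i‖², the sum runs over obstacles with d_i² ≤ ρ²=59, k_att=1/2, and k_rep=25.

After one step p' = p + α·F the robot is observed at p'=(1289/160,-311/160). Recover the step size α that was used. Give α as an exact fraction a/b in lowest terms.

α = 1/5

F_att = 1/2·(g−p) = 1/2·(-11,-1) = (-5.5000,-0.5000)
o1: d²=101 > ρ²=59 → inactive
o2: d²=8 ≤ ρ²=59; F_rep = 25·(2,2)/8² = (0.7812,0.7812)
F = F_att + ΣF_rep = (-4.7188,0.2812)
Δp = p'−p = (-0.9437,0.0563); α = Δx/Fx = (-151/160) / (-151/32) = 1/5
check: Δy/Fy = (9/160) / (9/32) = 1/5 ✓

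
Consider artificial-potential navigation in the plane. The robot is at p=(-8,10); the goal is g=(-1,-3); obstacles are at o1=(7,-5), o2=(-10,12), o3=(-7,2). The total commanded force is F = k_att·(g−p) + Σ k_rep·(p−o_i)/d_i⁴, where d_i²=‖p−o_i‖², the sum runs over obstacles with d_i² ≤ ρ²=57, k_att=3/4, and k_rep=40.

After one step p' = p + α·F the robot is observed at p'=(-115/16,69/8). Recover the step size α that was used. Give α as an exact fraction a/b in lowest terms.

F_att = 3/4·(g−p) = 3/4·(7,-13) = (5.2500,-9.7500)
o1: d²=450 > ρ²=57 → inactive
o2: d²=8 ≤ ρ²=57; F_rep = 40·(2,-2)/8² = (1.2500,-1.2500)
o3: d²=65 > ρ²=57 → inactive
F = F_att + ΣF_rep = (6.5000,-11.0000)
Δp = p'−p = (0.8125,-1.3750); α = Δx/Fx = (13/16) / (13/2) = 1/8
check: Δy/Fy = (-11/8) / (-11) = 1/8 ✓

α = 1/8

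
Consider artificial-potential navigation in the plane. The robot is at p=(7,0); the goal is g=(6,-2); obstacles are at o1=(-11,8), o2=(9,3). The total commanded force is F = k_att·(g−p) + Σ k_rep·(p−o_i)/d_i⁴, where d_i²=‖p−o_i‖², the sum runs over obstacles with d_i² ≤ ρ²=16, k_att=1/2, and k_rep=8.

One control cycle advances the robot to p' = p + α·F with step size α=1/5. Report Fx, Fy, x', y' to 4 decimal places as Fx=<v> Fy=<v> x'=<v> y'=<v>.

Fx=-0.5947 Fy=-1.1420 x'=6.8811 y'=-0.2284

F_att = 1/2·(g−p) = 1/2·(-1,-2) = (-0.5000,-1.0000)
o1: d²=388 > ρ²=16 → inactive
o2: d²=13 ≤ ρ²=16; F_rep = 8·(-2,-3)/13² = (-0.0947,-0.1420)
F = F_att + ΣF_rep = (-0.5947,-1.1420)
p' = p + 1/5·F = (6.8811,-0.2284)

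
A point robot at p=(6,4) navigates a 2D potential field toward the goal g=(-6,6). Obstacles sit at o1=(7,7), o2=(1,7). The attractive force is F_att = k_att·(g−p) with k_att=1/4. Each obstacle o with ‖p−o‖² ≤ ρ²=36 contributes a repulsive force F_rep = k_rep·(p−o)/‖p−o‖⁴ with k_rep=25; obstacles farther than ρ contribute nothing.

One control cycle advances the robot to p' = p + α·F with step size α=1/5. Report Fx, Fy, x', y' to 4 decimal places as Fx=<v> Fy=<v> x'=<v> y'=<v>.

F_att = 1/4·(g−p) = 1/4·(-12,2) = (-3.0000,0.5000)
o1: d²=10 ≤ ρ²=36; F_rep = 25·(-1,-3)/10² = (-0.2500,-0.7500)
o2: d²=34 ≤ ρ²=36; F_rep = 25·(5,-3)/34² = (0.1081,-0.0649)
F = F_att + ΣF_rep = (-3.1419,-0.3149)
p' = p + 1/5·F = (5.3716,3.9370)

Fx=-3.1419 Fy=-0.3149 x'=5.3716 y'=3.9370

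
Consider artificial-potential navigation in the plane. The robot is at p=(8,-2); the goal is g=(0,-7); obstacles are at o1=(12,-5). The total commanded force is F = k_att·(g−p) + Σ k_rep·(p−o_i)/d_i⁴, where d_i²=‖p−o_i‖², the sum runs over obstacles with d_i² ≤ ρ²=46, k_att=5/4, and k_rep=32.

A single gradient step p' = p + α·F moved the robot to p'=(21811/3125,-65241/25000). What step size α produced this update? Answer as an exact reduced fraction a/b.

α = 1/10

F_att = 5/4·(g−p) = 5/4·(-8,-5) = (-10.0000,-6.2500)
o1: d²=25 ≤ ρ²=46; F_rep = 32·(-4,3)/25² = (-0.2048,0.1536)
F = F_att + ΣF_rep = (-10.2048,-6.0964)
Δp = p'−p = (-1.0205,-0.6096); α = Δx/Fx = (-3189/3125) / (-6378/625) = 1/10
check: Δy/Fy = (-15241/25000) / (-15241/2500) = 1/10 ✓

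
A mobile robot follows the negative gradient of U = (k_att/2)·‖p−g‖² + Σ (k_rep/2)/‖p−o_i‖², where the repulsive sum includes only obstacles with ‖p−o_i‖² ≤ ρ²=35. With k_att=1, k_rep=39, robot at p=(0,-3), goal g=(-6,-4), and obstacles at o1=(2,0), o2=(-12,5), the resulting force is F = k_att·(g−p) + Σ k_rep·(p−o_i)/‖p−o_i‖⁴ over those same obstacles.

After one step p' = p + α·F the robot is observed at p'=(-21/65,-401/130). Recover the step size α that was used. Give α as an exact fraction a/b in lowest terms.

F_att = 1·(g−p) = 1·(-6,-1) = (-6.0000,-1.0000)
o1: d²=13 ≤ ρ²=35; F_rep = 39·(-2,-3)/13² = (-0.4615,-0.6923)
o2: d²=208 > ρ²=35 → inactive
F = F_att + ΣF_rep = (-6.4615,-1.6923)
Δp = p'−p = (-0.3231,-0.0846); α = Δx/Fx = (-21/65) / (-84/13) = 1/20
check: Δy/Fy = (-11/130) / (-22/13) = 1/20 ✓

α = 1/20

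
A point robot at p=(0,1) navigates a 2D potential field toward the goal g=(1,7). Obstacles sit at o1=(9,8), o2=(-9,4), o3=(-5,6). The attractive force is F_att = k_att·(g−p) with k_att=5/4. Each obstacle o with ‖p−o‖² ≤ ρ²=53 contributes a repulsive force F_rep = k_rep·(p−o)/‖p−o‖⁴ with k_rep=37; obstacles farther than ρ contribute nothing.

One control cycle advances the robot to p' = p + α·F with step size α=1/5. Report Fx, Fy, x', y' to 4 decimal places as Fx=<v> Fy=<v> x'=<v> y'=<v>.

F_att = 5/4·(g−p) = 5/4·(1,6) = (1.2500,7.5000)
o1: d²=130 > ρ²=53 → inactive
o2: d²=90 > ρ²=53 → inactive
o3: d²=50 ≤ ρ²=53; F_rep = 37·(5,-5)/50² = (0.0740,-0.0740)
F = F_att + ΣF_rep = (1.3240,7.4260)
p' = p + 1/5·F = (0.2648,2.4852)

Fx=1.3240 Fy=7.4260 x'=0.2648 y'=2.4852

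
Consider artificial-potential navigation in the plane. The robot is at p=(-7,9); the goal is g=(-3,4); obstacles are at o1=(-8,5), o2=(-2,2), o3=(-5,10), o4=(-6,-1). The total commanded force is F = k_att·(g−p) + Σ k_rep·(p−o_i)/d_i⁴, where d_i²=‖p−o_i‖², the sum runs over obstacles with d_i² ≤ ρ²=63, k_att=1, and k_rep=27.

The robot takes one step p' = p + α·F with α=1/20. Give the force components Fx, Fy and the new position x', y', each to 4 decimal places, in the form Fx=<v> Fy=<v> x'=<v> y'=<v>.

F_att = 1·(g−p) = 1·(4,-5) = (4.0000,-5.0000)
o1: d²=17 ≤ ρ²=63; F_rep = 27·(1,4)/17² = (0.0934,0.3737)
o2: d²=74 > ρ²=63 → inactive
o3: d²=5 ≤ ρ²=63; F_rep = 27·(-2,-1)/5² = (-2.1600,-1.0800)
o4: d²=101 > ρ²=63 → inactive
F = F_att + ΣF_rep = (1.9334,-5.7063)
p' = p + 1/20·F = (-6.9033,8.7147)

Fx=1.9334 Fy=-5.7063 x'=-6.9033 y'=8.7147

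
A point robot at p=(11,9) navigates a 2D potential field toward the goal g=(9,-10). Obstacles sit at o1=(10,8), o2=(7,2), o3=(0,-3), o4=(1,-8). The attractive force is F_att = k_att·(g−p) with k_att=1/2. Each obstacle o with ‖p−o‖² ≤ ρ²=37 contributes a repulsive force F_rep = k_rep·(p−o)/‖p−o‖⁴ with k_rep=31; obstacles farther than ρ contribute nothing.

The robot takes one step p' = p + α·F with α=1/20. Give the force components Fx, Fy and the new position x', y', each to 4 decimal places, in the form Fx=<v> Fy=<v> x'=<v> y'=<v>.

Fx=6.7500 Fy=-1.7500 x'=11.3375 y'=8.9125

F_att = 1/2·(g−p) = 1/2·(-2,-19) = (-1.0000,-9.5000)
o1: d²=2 ≤ ρ²=37; F_rep = 31·(1,1)/2² = (7.7500,7.7500)
o2: d²=65 > ρ²=37 → inactive
o3: d²=265 > ρ²=37 → inactive
o4: d²=389 > ρ²=37 → inactive
F = F_att + ΣF_rep = (6.7500,-1.7500)
p' = p + 1/20·F = (11.3375,8.9125)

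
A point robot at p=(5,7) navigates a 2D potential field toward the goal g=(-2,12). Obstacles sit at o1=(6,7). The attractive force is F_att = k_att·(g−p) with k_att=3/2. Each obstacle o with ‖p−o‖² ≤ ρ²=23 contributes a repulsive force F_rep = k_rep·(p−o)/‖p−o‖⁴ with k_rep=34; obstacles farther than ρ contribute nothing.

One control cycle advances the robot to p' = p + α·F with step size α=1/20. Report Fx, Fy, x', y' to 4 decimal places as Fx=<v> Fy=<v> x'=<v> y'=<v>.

F_att = 3/2·(g−p) = 3/2·(-7,5) = (-10.5000,7.5000)
o1: d²=1 ≤ ρ²=23; F_rep = 34·(-1,0)/1² = (-34.0000,0.0000)
F = F_att + ΣF_rep = (-44.5000,7.5000)
p' = p + 1/20·F = (2.7750,7.3750)

Fx=-44.5000 Fy=7.5000 x'=2.7750 y'=7.3750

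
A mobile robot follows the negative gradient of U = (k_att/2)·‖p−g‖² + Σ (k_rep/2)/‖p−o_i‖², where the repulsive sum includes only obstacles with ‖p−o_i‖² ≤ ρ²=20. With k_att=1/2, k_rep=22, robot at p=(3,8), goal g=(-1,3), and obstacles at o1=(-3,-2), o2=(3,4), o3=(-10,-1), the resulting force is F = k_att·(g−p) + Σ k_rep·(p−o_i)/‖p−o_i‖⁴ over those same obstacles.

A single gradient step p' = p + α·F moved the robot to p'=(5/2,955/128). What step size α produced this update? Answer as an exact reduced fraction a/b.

α = 1/4

F_att = 1/2·(g−p) = 1/2·(-4,-5) = (-2.0000,-2.5000)
o1: d²=136 > ρ²=20 → inactive
o2: d²=16 ≤ ρ²=20; F_rep = 22·(0,4)/16² = (0.0000,0.3438)
o3: d²=250 > ρ²=20 → inactive
F = F_att + ΣF_rep = (-2.0000,-2.1562)
Δp = p'−p = (-0.5000,-0.5391); α = Δx/Fx = (-1/2) / (-2) = 1/4
check: Δy/Fy = (-69/128) / (-69/32) = 1/4 ✓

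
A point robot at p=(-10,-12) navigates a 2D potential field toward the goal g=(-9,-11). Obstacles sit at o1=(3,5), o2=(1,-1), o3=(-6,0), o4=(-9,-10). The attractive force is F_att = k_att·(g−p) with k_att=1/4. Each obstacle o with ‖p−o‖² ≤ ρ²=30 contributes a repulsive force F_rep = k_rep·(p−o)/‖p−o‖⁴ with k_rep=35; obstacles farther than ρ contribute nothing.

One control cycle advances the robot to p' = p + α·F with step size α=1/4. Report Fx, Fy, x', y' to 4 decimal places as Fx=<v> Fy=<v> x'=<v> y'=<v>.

Fx=-1.1500 Fy=-2.5500 x'=-10.2875 y'=-12.6375

F_att = 1/4·(g−p) = 1/4·(1,1) = (0.2500,0.2500)
o1: d²=458 > ρ²=30 → inactive
o2: d²=242 > ρ²=30 → inactive
o3: d²=160 > ρ²=30 → inactive
o4: d²=5 ≤ ρ²=30; F_rep = 35·(-1,-2)/5² = (-1.4000,-2.8000)
F = F_att + ΣF_rep = (-1.1500,-2.5500)
p' = p + 1/4·F = (-10.2875,-12.6375)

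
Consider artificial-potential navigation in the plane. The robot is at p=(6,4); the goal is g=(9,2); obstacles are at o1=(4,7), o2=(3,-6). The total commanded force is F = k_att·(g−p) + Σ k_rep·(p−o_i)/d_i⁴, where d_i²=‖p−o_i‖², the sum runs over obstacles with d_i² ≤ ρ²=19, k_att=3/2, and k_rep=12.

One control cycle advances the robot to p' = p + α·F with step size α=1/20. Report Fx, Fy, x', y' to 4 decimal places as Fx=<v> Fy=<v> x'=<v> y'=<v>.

F_att = 3/2·(g−p) = 3/2·(3,-2) = (4.5000,-3.0000)
o1: d²=13 ≤ ρ²=19; F_rep = 12·(2,-3)/13² = (0.1420,-0.2130)
o2: d²=109 > ρ²=19 → inactive
F = F_att + ΣF_rep = (4.6420,-3.2130)
p' = p + 1/20·F = (6.2321,3.8393)

Fx=4.6420 Fy=-3.2130 x'=6.2321 y'=3.8393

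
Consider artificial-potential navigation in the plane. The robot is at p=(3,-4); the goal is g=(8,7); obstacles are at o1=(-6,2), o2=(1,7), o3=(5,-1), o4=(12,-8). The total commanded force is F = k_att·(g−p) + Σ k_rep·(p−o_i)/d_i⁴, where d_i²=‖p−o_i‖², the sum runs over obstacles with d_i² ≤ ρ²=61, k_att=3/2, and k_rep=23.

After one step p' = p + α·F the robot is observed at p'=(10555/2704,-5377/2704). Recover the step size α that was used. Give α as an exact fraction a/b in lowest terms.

α = 1/8

F_att = 3/2·(g−p) = 3/2·(5,11) = (7.5000,16.5000)
o1: d²=117 > ρ²=61 → inactive
o2: d²=125 > ρ²=61 → inactive
o3: d²=13 ≤ ρ²=61; F_rep = 23·(-2,-3)/13² = (-0.2722,-0.4083)
o4: d²=97 > ρ²=61 → inactive
F = F_att + ΣF_rep = (7.2278,16.0917)
Δp = p'−p = (0.9035,2.0115); α = Δx/Fx = (2443/2704) / (2443/338) = 1/8
check: Δy/Fy = (5439/2704) / (5439/338) = 1/8 ✓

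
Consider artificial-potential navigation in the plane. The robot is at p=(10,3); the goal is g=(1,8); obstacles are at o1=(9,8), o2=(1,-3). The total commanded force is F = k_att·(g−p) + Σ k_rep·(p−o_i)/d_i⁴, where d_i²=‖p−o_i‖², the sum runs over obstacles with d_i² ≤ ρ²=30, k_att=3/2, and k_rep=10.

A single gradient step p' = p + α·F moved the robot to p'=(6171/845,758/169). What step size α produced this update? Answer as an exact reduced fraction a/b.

F_att = 3/2·(g−p) = 3/2·(-9,5) = (-13.5000,7.5000)
o1: d²=26 ≤ ρ²=30; F_rep = 10·(1,-5)/26² = (0.0148,-0.0740)
o2: d²=117 > ρ²=30 → inactive
F = F_att + ΣF_rep = (-13.4852,7.4260)
Δp = p'−p = (-2.6970,1.4852); α = Δx/Fx = (-2279/845) / (-2279/169) = 1/5
check: Δy/Fy = (251/169) / (1255/169) = 1/5 ✓

α = 1/5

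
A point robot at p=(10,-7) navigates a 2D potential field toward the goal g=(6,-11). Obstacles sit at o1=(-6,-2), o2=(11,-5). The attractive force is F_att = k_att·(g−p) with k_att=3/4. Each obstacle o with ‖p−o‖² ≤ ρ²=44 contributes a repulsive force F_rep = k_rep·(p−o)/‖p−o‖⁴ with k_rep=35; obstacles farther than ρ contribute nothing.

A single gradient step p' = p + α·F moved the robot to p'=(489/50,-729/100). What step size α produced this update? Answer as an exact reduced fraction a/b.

α = 1/20

F_att = 3/4·(g−p) = 3/4·(-4,-4) = (-3.0000,-3.0000)
o1: d²=281 > ρ²=44 → inactive
o2: d²=5 ≤ ρ²=44; F_rep = 35·(-1,-2)/5² = (-1.4000,-2.8000)
F = F_att + ΣF_rep = (-4.4000,-5.8000)
Δp = p'−p = (-0.2200,-0.2900); α = Δx/Fx = (-11/50) / (-22/5) = 1/20
check: Δy/Fy = (-29/100) / (-29/5) = 1/20 ✓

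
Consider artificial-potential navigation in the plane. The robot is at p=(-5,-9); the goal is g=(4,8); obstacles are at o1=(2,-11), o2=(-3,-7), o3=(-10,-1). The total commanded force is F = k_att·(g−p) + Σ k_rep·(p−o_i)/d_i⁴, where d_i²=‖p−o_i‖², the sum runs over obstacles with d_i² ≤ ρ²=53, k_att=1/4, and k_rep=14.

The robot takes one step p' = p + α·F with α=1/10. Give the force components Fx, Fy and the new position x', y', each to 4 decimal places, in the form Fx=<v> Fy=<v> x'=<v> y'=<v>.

F_att = 1/4·(g−p) = 1/4·(9,17) = (2.2500,4.2500)
o1: d²=53 ≤ ρ²=53; F_rep = 14·(-7,2)/53² = (-0.0349,0.0100)
o2: d²=8 ≤ ρ²=53; F_rep = 14·(-2,-2)/8² = (-0.4375,-0.4375)
o3: d²=89 > ρ²=53 → inactive
F = F_att + ΣF_rep = (1.7776,3.8225)
p' = p + 1/10·F = (-4.8222,-8.6178)

Fx=1.7776 Fy=3.8225 x'=-4.8222 y'=-8.6178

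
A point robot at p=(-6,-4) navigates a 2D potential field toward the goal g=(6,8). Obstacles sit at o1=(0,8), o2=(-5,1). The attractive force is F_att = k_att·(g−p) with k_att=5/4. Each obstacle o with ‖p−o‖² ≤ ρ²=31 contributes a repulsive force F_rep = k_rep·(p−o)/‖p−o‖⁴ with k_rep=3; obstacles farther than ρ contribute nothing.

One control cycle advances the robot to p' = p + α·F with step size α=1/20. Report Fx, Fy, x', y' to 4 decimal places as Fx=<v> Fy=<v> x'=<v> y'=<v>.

Fx=14.9956 Fy=14.9778 x'=-5.2502 y'=-3.2511

F_att = 5/4·(g−p) = 5/4·(12,12) = (15.0000,15.0000)
o1: d²=180 > ρ²=31 → inactive
o2: d²=26 ≤ ρ²=31; F_rep = 3·(-1,-5)/26² = (-0.0044,-0.0222)
F = F_att + ΣF_rep = (14.9956,14.9778)
p' = p + 1/20·F = (-5.2502,-3.2511)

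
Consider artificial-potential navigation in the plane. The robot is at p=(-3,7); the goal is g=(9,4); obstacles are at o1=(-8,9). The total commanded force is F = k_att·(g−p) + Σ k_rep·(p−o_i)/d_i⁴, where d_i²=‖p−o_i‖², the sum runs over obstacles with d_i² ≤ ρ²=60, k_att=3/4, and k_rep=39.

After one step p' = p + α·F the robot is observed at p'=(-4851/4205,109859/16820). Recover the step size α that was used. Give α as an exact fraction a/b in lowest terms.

α = 1/5

F_att = 3/4·(g−p) = 3/4·(12,-3) = (9.0000,-2.2500)
o1: d²=29 ≤ ρ²=60; F_rep = 39·(5,-2)/29² = (0.2319,-0.0927)
F = F_att + ΣF_rep = (9.2319,-2.3427)
Δp = p'−p = (1.8464,-0.4685); α = Δx/Fx = (7764/4205) / (7764/841) = 1/5
check: Δy/Fy = (-7881/16820) / (-7881/3364) = 1/5 ✓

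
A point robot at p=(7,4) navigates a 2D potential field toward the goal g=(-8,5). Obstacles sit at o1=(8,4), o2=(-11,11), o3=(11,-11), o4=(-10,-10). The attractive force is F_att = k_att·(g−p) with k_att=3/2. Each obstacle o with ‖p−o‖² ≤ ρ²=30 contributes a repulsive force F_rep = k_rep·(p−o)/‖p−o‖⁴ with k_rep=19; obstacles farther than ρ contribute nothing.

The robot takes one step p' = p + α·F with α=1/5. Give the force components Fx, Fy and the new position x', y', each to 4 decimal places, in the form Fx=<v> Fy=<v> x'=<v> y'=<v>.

F_att = 3/2·(g−p) = 3/2·(-15,1) = (-22.5000,1.5000)
o1: d²=1 ≤ ρ²=30; F_rep = 19·(-1,0)/1² = (-19.0000,0.0000)
o2: d²=373 > ρ²=30 → inactive
o3: d²=241 > ρ²=30 → inactive
o4: d²=485 > ρ²=30 → inactive
F = F_att + ΣF_rep = (-41.5000,1.5000)
p' = p + 1/5·F = (-1.3000,4.3000)

Fx=-41.5000 Fy=1.5000 x'=-1.3000 y'=4.3000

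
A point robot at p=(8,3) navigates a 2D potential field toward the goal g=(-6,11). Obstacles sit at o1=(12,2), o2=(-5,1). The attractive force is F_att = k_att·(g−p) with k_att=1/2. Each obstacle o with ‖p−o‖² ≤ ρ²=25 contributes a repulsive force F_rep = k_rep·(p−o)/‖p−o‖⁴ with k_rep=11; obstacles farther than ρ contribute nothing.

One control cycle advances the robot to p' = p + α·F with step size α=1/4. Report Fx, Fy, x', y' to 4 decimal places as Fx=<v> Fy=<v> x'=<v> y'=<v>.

F_att = 1/2·(g−p) = 1/2·(-14,8) = (-7.0000,4.0000)
o1: d²=17 ≤ ρ²=25; F_rep = 11·(-4,1)/17² = (-0.1522,0.0381)
o2: d²=173 > ρ²=25 → inactive
F = F_att + ΣF_rep = (-7.1522,4.0381)
p' = p + 1/4·F = (6.2119,4.0095)

Fx=-7.1522 Fy=4.0381 x'=6.2119 y'=4.0095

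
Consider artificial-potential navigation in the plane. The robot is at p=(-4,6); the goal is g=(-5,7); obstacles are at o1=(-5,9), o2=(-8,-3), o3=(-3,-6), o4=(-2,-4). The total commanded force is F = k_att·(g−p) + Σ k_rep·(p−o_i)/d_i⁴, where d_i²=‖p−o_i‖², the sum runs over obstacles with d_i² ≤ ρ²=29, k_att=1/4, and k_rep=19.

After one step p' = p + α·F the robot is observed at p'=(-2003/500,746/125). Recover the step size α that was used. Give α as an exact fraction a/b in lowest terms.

F_att = 1/4·(g−p) = 1/4·(-1,1) = (-0.2500,0.2500)
o1: d²=10 ≤ ρ²=29; F_rep = 19·(1,-3)/10² = (0.1900,-0.5700)
o2: d²=97 > ρ²=29 → inactive
o3: d²=145 > ρ²=29 → inactive
o4: d²=104 > ρ²=29 → inactive
F = F_att + ΣF_rep = (-0.0600,-0.3200)
Δp = p'−p = (-0.0060,-0.0320); α = Δx/Fx = (-3/500) / (-3/50) = 1/10
check: Δy/Fy = (-4/125) / (-8/25) = 1/10 ✓

α = 1/10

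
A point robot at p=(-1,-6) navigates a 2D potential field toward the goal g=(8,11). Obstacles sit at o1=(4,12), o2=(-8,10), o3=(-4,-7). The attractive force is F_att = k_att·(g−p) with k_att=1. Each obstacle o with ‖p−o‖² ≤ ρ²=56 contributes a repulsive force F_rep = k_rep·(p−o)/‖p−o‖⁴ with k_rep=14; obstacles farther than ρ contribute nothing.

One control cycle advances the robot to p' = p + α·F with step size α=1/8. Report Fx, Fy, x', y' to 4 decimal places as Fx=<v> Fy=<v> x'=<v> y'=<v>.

Fx=9.4200 Fy=17.1400 x'=0.1775 y'=-3.8575

F_att = 1·(g−p) = 1·(9,17) = (9.0000,17.0000)
o1: d²=349 > ρ²=56 → inactive
o2: d²=305 > ρ²=56 → inactive
o3: d²=10 ≤ ρ²=56; F_rep = 14·(3,1)/10² = (0.4200,0.1400)
F = F_att + ΣF_rep = (9.4200,17.1400)
p' = p + 1/8·F = (0.1775,-3.8575)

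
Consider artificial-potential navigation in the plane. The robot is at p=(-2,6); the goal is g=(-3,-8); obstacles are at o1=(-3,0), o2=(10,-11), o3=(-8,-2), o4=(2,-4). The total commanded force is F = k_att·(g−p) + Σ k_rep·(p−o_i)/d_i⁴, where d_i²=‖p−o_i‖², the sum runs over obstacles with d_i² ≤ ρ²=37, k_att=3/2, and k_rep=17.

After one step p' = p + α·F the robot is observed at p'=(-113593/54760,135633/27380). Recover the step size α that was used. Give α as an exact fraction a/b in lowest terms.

α = 1/20

F_att = 3/2·(g−p) = 3/2·(-1,-14) = (-1.5000,-21.0000)
o1: d²=37 ≤ ρ²=37; F_rep = 17·(1,6)/37² = (0.0124,0.0745)
o2: d²=433 > ρ²=37 → inactive
o3: d²=100 > ρ²=37 → inactive
o4: d²=116 > ρ²=37 → inactive
F = F_att + ΣF_rep = (-1.4876,-20.9255)
Δp = p'−p = (-0.0744,-1.0463); α = Δx/Fx = (-4073/54760) / (-4073/2738) = 1/20
check: Δy/Fy = (-28647/27380) / (-28647/1369) = 1/20 ✓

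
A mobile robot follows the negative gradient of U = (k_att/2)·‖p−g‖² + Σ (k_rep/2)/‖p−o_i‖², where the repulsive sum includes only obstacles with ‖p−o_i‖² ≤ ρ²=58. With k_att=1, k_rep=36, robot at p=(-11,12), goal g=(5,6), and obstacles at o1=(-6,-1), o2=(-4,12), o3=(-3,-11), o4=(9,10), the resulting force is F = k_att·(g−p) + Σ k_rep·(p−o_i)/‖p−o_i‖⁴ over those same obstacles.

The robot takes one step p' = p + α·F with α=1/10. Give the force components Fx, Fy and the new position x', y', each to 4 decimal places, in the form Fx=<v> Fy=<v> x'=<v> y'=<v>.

F_att = 1·(g−p) = 1·(16,-6) = (16.0000,-6.0000)
o1: d²=194 > ρ²=58 → inactive
o2: d²=49 ≤ ρ²=58; F_rep = 36·(-7,0)/49² = (-0.1050,0.0000)
o3: d²=593 > ρ²=58 → inactive
o4: d²=404 > ρ²=58 → inactive
F = F_att + ΣF_rep = (15.8950,-6.0000)
p' = p + 1/10·F = (-9.4105,11.4000)

Fx=15.8950 Fy=-6.0000 x'=-9.4105 y'=11.4000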